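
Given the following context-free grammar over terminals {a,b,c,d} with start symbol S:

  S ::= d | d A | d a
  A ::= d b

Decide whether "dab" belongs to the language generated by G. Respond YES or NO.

CNF form of G:
  S -> T0 A | T0 T2 | d
  A -> T0 T1
  T0 -> d
  T1 -> b
  T2 -> a

CYK table (by increasing span):
  [0..0]={S,T0}  "d"  orig:{S}
  [1..1]={T2}  "a"  orig:{}
  [2..2]={T1}  "b"  orig:{}
  [0..1]={S}  "da"
  [1..2]=∅  "ab"
  [0..2]=∅  "dab"

S ∉ T[0,2] ⇒ NO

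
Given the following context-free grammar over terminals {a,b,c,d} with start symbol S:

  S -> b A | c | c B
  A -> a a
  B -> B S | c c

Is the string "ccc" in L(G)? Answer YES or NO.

Convert to CNF:
  S -> T1 B | T2 A | c
  A -> T0 T0
  B -> B S | T1 T1
  T0 -> a
  T1 -> c
  T2 -> b

Fill CYK table bottom-up:
  [0..0]={S,T1}  "c"  orig:{S}
  [1..1]={S,T1}  "c"  orig:{S}
  [2..2]={S,T1}  "c"  orig:{S}
  [0..1]={B}  "cc"
  [1..2]={B}  "cc"
  [0..2]={B,S}  "ccc"

S ∈ T[0,2] ⇒ YES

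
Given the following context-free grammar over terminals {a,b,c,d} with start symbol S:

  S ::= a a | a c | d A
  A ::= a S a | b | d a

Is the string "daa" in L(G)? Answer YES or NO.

Convert to CNF:
  S -> T0 T0 | T0 T2 | T1 A
  A -> T0 X3 | T1 T0 | b
  T0 -> a
  T1 -> d
  T2 -> c
  X3 -> S T0

CYK fill:
  cell(0,0) d: {T1}  orig:{}
  cell(1,1) a: {T0}  orig:{}
  cell(2,2) a: {T0}  orig:{}
  cell(0,1) da: {A}
  cell(1,2) aa: {S}
  cell(0,2) daa: ∅

S ∉ T[0,2] ⇒ NO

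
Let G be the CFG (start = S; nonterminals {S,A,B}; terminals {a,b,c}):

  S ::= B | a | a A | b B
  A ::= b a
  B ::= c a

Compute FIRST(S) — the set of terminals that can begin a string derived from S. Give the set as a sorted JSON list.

Compute FIRST by fixpoint:
pass 1:
  A via A→b a: +{b}
  B via B→c a: +{c}
  S via S→B: +{c}
  S via S→a: +{a}
  S via S→b B: +{b}
  FIRST[S]={a,b,c}  FIRST[A]={b}  FIRST[B]={c}
pass 2: (stable)
  FIRST[S]={a,b,c}  FIRST[A]={b}  FIRST[B]={c}

FIRST(S) = ["a", "b", "c"]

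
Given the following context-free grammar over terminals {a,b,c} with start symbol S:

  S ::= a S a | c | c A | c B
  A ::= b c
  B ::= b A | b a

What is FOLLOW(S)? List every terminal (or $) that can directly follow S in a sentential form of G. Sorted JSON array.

FIRST iteration:
pass 1:
  A via A→b c: +{b}
  B via B→b A: +{b}
  S via S→a S a: +{a}
  S via S→c: +{c}
  FIRST(S)={a,c}  FIRST(A)={b}  FIRST(B)={b}
pass 2: — fixpoint
  FIRST(S)={a,c}  FIRST(A)={b}  FIRST(B)={b}

FOLLOW iteration:
initialize: $ ∈ FOLLOW(S)
pass 1:
  S→a S a: FOLLOW(S) ⊇ FIRST(a) = {a}; new: +{a}
  S→c A: FOLLOW(A) ⊇ FOLLOW(S) ⊇ {$,a}; new: +{$,a}
  S→c B: FOLLOW(B) ⊇ FOLLOW(S) ⊇ {$,a}; new: +{$,a}
  S: {$,a}  A: {$,a}  B: {$,a}
pass 2: (no change)
  S: {$,a}  A: {$,a}  B: {$,a}

FOLLOW(S) = ["$", "a"]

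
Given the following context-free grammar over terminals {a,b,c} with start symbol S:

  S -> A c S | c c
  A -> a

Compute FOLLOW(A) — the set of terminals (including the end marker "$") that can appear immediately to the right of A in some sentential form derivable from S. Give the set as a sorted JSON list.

Compute FIRST by fixpoint:
iter 1:
  A via A→a: +{a}
  S via S→A c S: +{a}
  S via S→c c: +{c}
  S: {a,c}  A: {a}
iter 2: (no change)
  S: {a,c}  A: {a}

FOLLOW iteration:
FOLLOW(S) := {$}
round 1:
  S→A c S: FOLLOW(A) ⊇ FIRST(c) = {c}; new: +{c}
  FOLLOW[S]={$}  FOLLOW[A]={c}
round 2: (no change)
  FOLLOW[S]={$}  FOLLOW[A]={c}

FOLLOW(A) = ["c"]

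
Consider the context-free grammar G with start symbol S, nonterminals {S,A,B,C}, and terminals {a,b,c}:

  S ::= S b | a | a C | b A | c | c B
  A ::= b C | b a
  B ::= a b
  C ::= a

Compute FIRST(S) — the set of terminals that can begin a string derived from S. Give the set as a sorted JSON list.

FIRST sets, iterate to fixpoint:
pass 1:
  A via A→b C: +{b}
  B via B→a b: +{a}
  C via C→a: +{a}
  S via S→a: +{a}
  S via S→b A: +{b}
  S via S→c: +{c}
  FIRST[S]={a,b,c}  FIRST[A]={b}  FIRST[B]={a}  FIRST[C]={a}
pass 2: (stable)
  FIRST[S]={a,b,c}  FIRST[A]={b}  FIRST[B]={a}  FIRST[C]={a}

FIRST(S) = ["a", "b", "c"]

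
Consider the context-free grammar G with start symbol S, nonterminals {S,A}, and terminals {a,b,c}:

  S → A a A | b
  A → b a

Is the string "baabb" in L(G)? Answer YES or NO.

CNF form of G:
  S -> A X2 | b
  A -> T0 T1
  T0 -> b
  T1 -> a
  X2 -> T1 A

CYK fill:
  [0..0]={S,T0}  "b"  orig:{S}
  [1..1]={T1}  "a"  orig:{}
  [2..2]={T1}  "a"  orig:{}
  [3..3]={S,T0}  "b"  orig:{S}
  [4..4]={S,T0}  "b"  orig:{S}
  [0..1]={A}  "ba"
  [1..2]=∅  "aa"
  [2..3]=∅  "ab"
  [3..4]=∅  "bb"
  [0..2]=∅  "baa"
  [1..3]=∅  "aab"
  [2..4]=∅  "abb"
  [0..3]=∅  "baab"
  [1..4]=∅  "aabb"
  [0..4]=∅  "baabb"

S ∉ T[0,4] ⇒ NO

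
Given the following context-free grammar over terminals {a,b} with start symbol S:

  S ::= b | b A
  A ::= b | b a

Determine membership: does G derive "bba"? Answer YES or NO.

CNF form of G:
  S -> T0 A | b
  A -> T0 T1 | b
  T0 -> b
  T1 -> a

Fill CYK table bottom-up:
  [0..0]={A,S,T0}  "b"  orig:{A,S}
  [1..1]={A,S,T0}  "b"  orig:{A,S}
  [2..2]={T1}  "a"  orig:{}
  [0..1]={S}  "bb"
  [1..2]={A}  "ba"
  [0..2]={S}  "bba"

S ∈ T[0,2] ⇒ YES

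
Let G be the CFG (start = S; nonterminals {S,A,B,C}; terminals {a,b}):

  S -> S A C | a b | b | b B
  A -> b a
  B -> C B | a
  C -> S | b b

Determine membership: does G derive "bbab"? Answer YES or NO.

CNF form of G:
  S -> S X3 | T0 B | T1 T0 | b
  A -> T0 T1
  B -> C B | a
  C -> S X2 | T0 B | T0 T0 | T1 T0 | b
  T0 -> b
  T1 -> a
  X2 -> A C
  X3 -> A C

CYK table (by increasing span):
  [0..0]={C,S,T0}  "b"  orig:{C,S}
  [1..1]={C,S,T0}  "b"  orig:{C,S}
  [2..2]={B,T1}  "a"  orig:{B}
  [3..3]={C,S,T0}  "b"  orig:{C,S}
  [0..1]={C}  "bb"
  [1..2]={A,B,C,S}  "ba"
  [2..3]={C,S}  "ab"
  [0..2]={B,C,S}  "bba"
  [1..3]={X2,X3}  "bab"  orig:{}
  [0..3]={C,S}  "bbab"

S ∈ T[0,3] ⇒ YES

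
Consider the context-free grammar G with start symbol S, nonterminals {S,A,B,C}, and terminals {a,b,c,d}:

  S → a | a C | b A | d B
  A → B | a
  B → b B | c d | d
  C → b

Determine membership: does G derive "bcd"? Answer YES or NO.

CNF form of G:
  S -> T0 A | T2 B | T3 C | a
  A -> T0 B | T1 T2 | a | d
  B -> T0 B | T1 T2 | d
  C -> b
  T0 -> b
  T1 -> c
  T2 -> d
  T3 -> a

CYK fill:
  T[0,0] 'b' = {C,T0}  orig:{C}
  T[1,1] 'c' = {T1}  orig:{}
  T[2,2] 'd' = {A,B,T2}  orig:{A,B}
  T[0,1] 'bc' = ∅
  T[1,2] 'cd' = {A,B}
  T[0,2] 'bcd' = {A,B,S}

S ∈ T[0,2] ⇒ YES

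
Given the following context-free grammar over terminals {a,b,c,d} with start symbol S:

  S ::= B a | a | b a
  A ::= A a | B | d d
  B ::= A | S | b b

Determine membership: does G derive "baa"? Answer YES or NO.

CNF form of G:
  S -> B T0 | T1 T0 | a
  A -> A T0 | B T0 | T1 T0 | T1 T1 | T2 T2 | a
  B -> A T0 | B T0 | T1 T0 | T1 T1 | T2 T2 | a
  T0 -> a
  T1 -> b
  T2 -> d

CYK fill:
  [0..0]={T1}  "b"  orig:{}
  [1..1]={A,B,S,T0}  "a"  orig:{A,B,S}
  [2..2]={A,B,S,T0}  "a"  orig:{A,B,S}
  [0..1]={A,B,S}  "ba"
  [1..2]={A,B,S}  "aa"
  [0..2]={A,B,S}  "baa"

S ∈ T[0,2] ⇒ YES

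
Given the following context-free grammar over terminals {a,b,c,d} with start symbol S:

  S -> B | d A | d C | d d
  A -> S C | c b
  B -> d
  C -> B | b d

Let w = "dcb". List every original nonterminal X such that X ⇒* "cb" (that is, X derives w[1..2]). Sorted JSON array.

Convert to CNF:
  S -> T2 A | T2 C | T2 T2 | d
  A -> S C | T0 T1
  B -> d
  C -> T1 T2 | d
  T0 -> c
  T1 -> b
  T2 -> d

CYK fill, restricted to cells inside w[1..2]:
  cell(1,1) c: {T0}  orig:{}
  cell(2,2) b: {T1}  orig:{}
  cell(1,2) cb: {A}

Original NTs in T[1,2] deriving "cb": ["A"]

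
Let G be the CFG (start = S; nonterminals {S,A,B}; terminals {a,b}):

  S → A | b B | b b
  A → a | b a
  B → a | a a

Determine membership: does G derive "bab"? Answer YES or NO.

CNF form of G:
  S -> T0 B | T0 T0 | T0 T1 | a
  A -> T0 T1 | a
  B -> T1 T1 | a
  T0 -> b
  T1 -> a

Fill CYK table bottom-up:
  T[0,0] 'b' = {T0}  orig:{}
  T[1,1] 'a' = {A,B,S,T1}  orig:{A,B,S}
  T[2,2] 'b' = {T0}  orig:{}
  T[0,1] 'ba' = {A,S}
  T[1,2] 'ab' = ∅
  T[0,2] 'bab' = ∅

S ∉ T[0,2] ⇒ NO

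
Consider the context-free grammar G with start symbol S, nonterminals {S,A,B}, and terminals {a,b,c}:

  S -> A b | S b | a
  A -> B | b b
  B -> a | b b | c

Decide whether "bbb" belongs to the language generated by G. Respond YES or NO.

Convert to CNF:
  S -> A T0 | S T0 | a
  A -> T0 T0 | a | c
  B -> T0 T0 | a | c
  T0 -> b

Fill CYK table bottom-up:
  cell(0,0) b: {T0}  orig:{}
  cell(1,1) b: {T0}  orig:{}
  cell(2,2) b: {T0}  orig:{}
  cell(0,1) bb: {A,B}
  cell(1,2) bb: {A,B}
  cell(0,2) bbb: {S}

S ∈ T[0,2] ⇒ YES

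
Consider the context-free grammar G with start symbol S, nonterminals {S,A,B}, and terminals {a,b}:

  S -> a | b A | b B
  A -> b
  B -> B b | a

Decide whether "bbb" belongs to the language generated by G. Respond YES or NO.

CNF form of G:
  S -> T0 A | T0 B | a
  A -> b
  B -> B T0 | a
  T0 -> b

CYK fill:
  cell(0,0) b: {A,T0}  orig:{A}
  cell(1,1) b: {A,T0}  orig:{A}
  cell(2,2) b: {A,T0}  orig:{A}
  cell(0,1) bb: {S}
  cell(1,2) bb: {S}
  cell(0,2) bbb: ∅

S ∉ T[0,2] ⇒ NO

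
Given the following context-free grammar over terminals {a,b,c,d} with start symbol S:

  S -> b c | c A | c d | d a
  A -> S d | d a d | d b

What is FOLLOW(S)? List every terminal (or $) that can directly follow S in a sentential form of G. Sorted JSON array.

FIRST iteration:
[1]
  A via A→d a d: +{d}
  S via S→b c: +{b}
  S via S→c A: +{c}
  S via S→d a: +{d}
  S: {b,c,d}  A: {d}
[2]
  A via A→S d: +{b,c}
  S: {b,c,d}  A: {b,c,d}
[3] (stable)
  S: {b,c,d}  A: {b,c,d}

Compute FOLLOW by fixpoint:
initialize: $ ∈ FOLLOW(S)
pass 1:
  A→S d: FOLLOW(S) ⊇ FIRST(d) = {d}; new: +{d}
  S→c A: FOLLOW(A) ⊇ FOLLOW(S) ⊇ {$,d}; new: +{$,d}
  S: {$,d}  A: {$,d}
pass 2: (stable)
  S: {$,d}  A: {$,d}

FOLLOW(S) = ["$", "d"]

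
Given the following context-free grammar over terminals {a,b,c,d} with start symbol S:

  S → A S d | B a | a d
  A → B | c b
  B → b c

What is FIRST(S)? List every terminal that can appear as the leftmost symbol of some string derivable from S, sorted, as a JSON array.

FIRST iteration:
pass 1:
  A via A→c b: +{c}
  B via B→b c: +{b}
  S via S→A S d: +{c}
  S via S→B a: +{b}
  S via S→a d: +{a}
  FIRST(S)={a,b,c}  FIRST(A)={c}  FIRST(B)={b}
pass 2:
  A via A→B: +{b}
  FIRST(S)={a,b,c}  FIRST(A)={b,c}  FIRST(B)={b}
pass 3: done
  FIRST(S)={a,b,c}  FIRST(A)={b,c}  FIRST(B)={b}

FIRST(S) = ["a", "b", "c"]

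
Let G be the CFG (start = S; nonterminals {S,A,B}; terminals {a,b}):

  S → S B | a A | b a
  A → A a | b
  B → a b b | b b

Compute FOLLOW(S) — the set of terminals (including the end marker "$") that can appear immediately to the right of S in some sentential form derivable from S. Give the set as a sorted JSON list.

FIRST iteration:
pass 1:
  A via A→b: +{b}
  B via B→a b b: +{a}
  B via B→b b: +{b}
  S via S→a A: +{a}
  S via S→b a: +{b}
  FIRST[S]={a,b}  FIRST[A]={b}  FIRST[B]={a,b}
pass 2: (stable)
  FIRST[S]={a,b}  FIRST[A]={b}  FIRST[B]={a,b}

Compute FOLLOW by fixpoint:
FOLLOW(S) := {$}
[1]
  A→A a: FOLLOW(A) ⊇ FIRST(a) = {a}; new: +{a}
  S→S B: FOLLOW(S) ⊇ FIRST(B) = {a,b}; new: +{a,b}
  S→S B: FOLLOW(B) ⊇ FOLLOW(S) ⊇ {$,a,b}; new: +{$,a,b}
  S→a A: FOLLOW(A) ⊇ FOLLOW(S) ⊇ {$,a,b}; new: +{$,b}
  S: {$,a,b}  A: {$,a,b}  B: {$,a,b}
[2] done
  S: {$,a,b}  A: {$,a,b}  B: {$,a,b}

FOLLOW(S) = ["$", "a", "b"]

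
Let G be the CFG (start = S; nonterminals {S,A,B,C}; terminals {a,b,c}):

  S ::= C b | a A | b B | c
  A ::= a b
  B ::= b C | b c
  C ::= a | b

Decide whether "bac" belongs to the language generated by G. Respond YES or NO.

CNF form of G:
  S -> C T1 | T0 A | T1 B | c
  A -> T0 T1
  B -> T1 C | T1 T2
  C -> a | b
  T0 -> a
  T1 -> b
  T2 -> c

Fill CYK table bottom-up:
  T[0,0] 'b' = {C,T1}  orig:{C}
  T[1,1] 'a' = {C,T0}  orig:{C}
  T[2,2] 'c' = {S,T2}  orig:{S}
  T[0,1] 'ba' = {B}
  T[1,2] 'ac' = ∅
  T[0,2] 'bac' = ∅

S ∉ T[0,2] ⇒ NO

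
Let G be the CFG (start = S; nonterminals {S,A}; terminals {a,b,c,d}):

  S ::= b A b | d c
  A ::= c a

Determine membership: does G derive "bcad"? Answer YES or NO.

Convert to CNF:
  S -> T2 X4 | T3 T0
  A -> T0 T1
  T0 -> c
  T1 -> a
  T2 -> b
  T3 -> d
  X4 -> A T2

CYK fill:
  [0..0]={T2}  "b"  orig:{}
  [1..1]={T0}  "c"  orig:{}
  [2..2]={T1}  "a"  orig:{}
  [3..3]={T3}  "d"  orig:{}
  [0..1]=∅  "bc"
  [1..2]={A}  "ca"
  [2..3]=∅  "ad"
  [0..2]=∅  "bca"
  [1..3]=∅  "cad"
  [0..3]=∅  "bcad"

S ∉ T[0,3] ⇒ NO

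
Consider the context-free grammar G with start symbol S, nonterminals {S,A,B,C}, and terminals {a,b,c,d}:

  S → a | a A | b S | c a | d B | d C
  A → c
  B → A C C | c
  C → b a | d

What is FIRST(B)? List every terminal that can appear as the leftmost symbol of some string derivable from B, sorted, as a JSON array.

FIRST iteration:
[1]
  A via A→c: +{c}
  B via B→A C C: +{c}
  C via C→b a: +{b}
  C via C→d: +{d}
  S via S→a: +{a}
  S via S→b S: +{b}
  S via S→c a: +{c}
  S via S→d B: +{d}
  S: {a,b,c,d}  A: {c}  B: {c}  C: {b,d}
[2] — fixpoint
  S: {a,b,c,d}  A: {c}  B: {c}  C: {b,d}

FIRST(B) = ["c"]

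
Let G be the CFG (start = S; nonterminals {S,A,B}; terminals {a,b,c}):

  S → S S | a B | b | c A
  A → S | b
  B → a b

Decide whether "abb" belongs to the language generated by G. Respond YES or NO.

Convert to CNF:
  S -> S S | T0 B | T1 A | b
  A -> S S | T0 B | T1 A | b
  B -> T0 T2
  T0 -> a
  T1 -> c
  T2 -> b

CYK table (by increasing span):
  T[0,0] 'a' = {T0}  orig:{}
  T[1,1] 'b' = {A,S,T2}  orig:{A,S}
  T[2,2] 'b' = {A,S,T2}  orig:{A,S}
  T[0,1] 'ab' = {B}
  T[1,2] 'bb' = {A,S}
  T[0,2] 'abb' = ∅

S ∉ T[0,2] ⇒ NO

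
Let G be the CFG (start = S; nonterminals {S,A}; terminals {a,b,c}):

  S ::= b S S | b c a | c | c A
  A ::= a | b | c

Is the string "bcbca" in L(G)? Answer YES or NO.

Convert to CNF:
  S -> T0 X3 | T0 X4 | T1 A | c
  A -> a | b | c
  T0 -> b
  T1 -> c
  T2 -> a
  X3 -> S S
  X4 -> T1 T2

CYK fill:
  T[0,0] 'b' = {A,T0}  orig:{A}
  T[1,1] 'c' = {A,S,T1}  orig:{A,S}
  T[2,2] 'b' = {A,T0}  orig:{A}
  T[3,3] 'c' = {A,S,T1}  orig:{A,S}
  T[4,4] 'a' = {A,T2}  orig:{A}
  T[0,1] 'bc' = ∅
  T[1,2] 'cb' = {S}
  T[2,3] 'bc' = ∅
  T[3,4] 'ca' = {S,X4}  orig:{S}
  T[0,2] 'bcb' = ∅
  T[1,3] 'cbc' = {X3}  orig:{}
  T[2,4] 'bca' = {S}
  T[0,3] 'bcbc' = {S}
  T[1,4] 'cbca' = {X3}  orig:{}
  T[0,4] 'bcbca' = {S}

S ∈ T[0,4] ⇒ YES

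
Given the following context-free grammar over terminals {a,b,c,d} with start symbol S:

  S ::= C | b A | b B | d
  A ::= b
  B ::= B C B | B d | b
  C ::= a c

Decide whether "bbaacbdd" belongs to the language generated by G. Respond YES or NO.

CNF form of G:
  S -> T1 T2 | T3 A | T3 B | d
  A -> b
  B -> B T0 | B X4 | b
  C -> T1 T2
  T0 -> d
  T1 -> a
  T2 -> c
  T3 -> b
  X4 -> C B

CYK fill:
  [0..0]={A,B,T3}  "b"  orig:{A,B}
  [1..1]={A,B,T3}  "b"  orig:{A,B}
  [2..2]={T1}  "a"  orig:{}
  [3..3]={T1}  "a"  orig:{}
  [4..4]={T2}  "c"  orig:{}
  [5..5]={A,B,T3}  "b"  orig:{A,B}
  [6..6]={S,T0}  "d"  orig:{S}
  [7..7]={S,T0}  "d"  orig:{S}
  [0..1]={S}  "bb"
  [1..2]=∅  "ba"
  [2..3]=∅  "aa"
  [3..4]={C,S}  "ac"
  [4..5]=∅  "cb"
  [5..6]={B}  "bd"
  [6..7]=∅  "dd"
  [0..2]=∅  "bba"
  [1..3]=∅  "baa"
  [2..4]=∅  "aac"
  [3..5]={X4}  "acb"  orig:{}
  [4..6]=∅  "cbd"
  [5..7]={B}  "bdd"
  [0..3]=∅  "bbaa"
  [1..4]=∅  "baac"
  [2..5]=∅  "aacb"
  [3..6]={X4}  "acbd"  orig:{}
  [4..7]=∅  "cbdd"
  [0..4]=∅  "bbaac"
  [1..5]=∅  "baacb"
  [2..6]=∅  "aacbd"
  [3..7]={X4}  "acbdd"  orig:{}
  [0..5]=∅  "bbaacb"
  [1..6]=∅  "baacbd"
  [2..7]=∅  "aacbdd"
  [0..6]=∅  "bbaacbd"
  [1..7]=∅  "baacbdd"
  [0..7]=∅  "bbaacbdd"

S ∉ T[0,7] ⇒ NO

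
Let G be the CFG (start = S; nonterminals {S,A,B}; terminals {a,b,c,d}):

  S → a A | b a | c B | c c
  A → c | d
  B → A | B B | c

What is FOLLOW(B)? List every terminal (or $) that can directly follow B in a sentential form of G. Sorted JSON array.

FIRST iteration:
iter 1:
  A via A→c: +{c}
  A via A→d: +{d}
  B via B→A: +{c,d}
  S via S→a A: +{a}
  S via S→b a: +{b}
  S via S→c B: +{c}
  S: {a,b,c}  A: {c,d}  B: {c,d}
iter 2: done
  S: {a,b,c}  A: {c,d}  B: {c,d}

FOLLOW iteration:
seed FOLLOW(S) with $
pass 1:
  B→B B: FOLLOW(B) ⊇ FIRST(B) = {c,d}; new: +{c,d}
  S→a A: FOLLOW(A) ⊇ FOLLOW(S) ⊇ {$}; new: +{$}
  S→c B: FOLLOW(B) ⊇ FOLLOW(S) ⊇ {$}; new: +{$}
  FOLLOW(S)={$}  FOLLOW(A)={$}  FOLLOW(B)={$,c,d}
pass 2:
  B→A: FOLLOW(A) ⊇ FOLLOW(B) ⊇ {$,c,d}; new: +{c,d}
  FOLLOW(S)={$}  FOLLOW(A)={$,c,d}  FOLLOW(B)={$,c,d}
pass 3: done
  FOLLOW(S)={$}  FOLLOW(A)={$,c,d}  FOLLOW(B)={$,c,d}

FOLLOW(B) = ["$", "c", "d"]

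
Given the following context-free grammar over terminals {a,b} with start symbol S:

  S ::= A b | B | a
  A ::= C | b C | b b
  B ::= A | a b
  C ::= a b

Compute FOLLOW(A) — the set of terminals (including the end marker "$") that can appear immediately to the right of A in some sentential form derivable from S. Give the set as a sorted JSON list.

FIRST iteration:
pass 1:
  A via A→b C: +{b}
  B via B→A: +{b}
  B via B→a b: +{a}
  C via C→a b: +{a}
  S via S→A b: +{b}
  S via S→B: +{a}
  FIRST(S)={a,b}  FIRST(A)={b}  FIRST(B)={a,b}  FIRST(C)={a}
pass 2:
  A via A→C: +{a}
  FIRST(S)={a,b}  FIRST(A)={a,b}  FIRST(B)={a,b}  FIRST(C)={a}
pass 3: (stable)
  FIRST(S)={a,b}  FIRST(A)={a,b}  FIRST(B)={a,b}  FIRST(C)={a}

Compute FOLLOW by fixpoint:
initialize: $ ∈ FOLLOW(S)
[1]
  S→A b: FOLLOW(A) ⊇ FIRST(b) = {b}; new: +{b}
  S→B: FOLLOW(B) ⊇ FOLLOW(S) ⊇ {$}; new: +{$}
  FOLLOW(S)={$}  FOLLOW(A)={b}  FOLLOW(B)={$}  FOLLOW(C)={}
[2]
  A→C: FOLLOW(C) ⊇ FOLLOW(A) ⊇ {b}; new: +{b}
  B→A: FOLLOW(A) ⊇ FOLLOW(B) ⊇ {$}; new: +{$}
  FOLLOW(S)={$}  FOLLOW(A)={$,b}  FOLLOW(B)={$}  FOLLOW(C)={b}
[3]
  A→C: FOLLOW(C) ⊇ FOLLOW(A) ⊇ {$,b}; new: +{$}
  FOLLOW(S)={$}  FOLLOW(A)={$,b}  FOLLOW(B)={$}  FOLLOW(C)={$,b}
[4] — fixpoint
  FOLLOW(S)={$}  FOLLOW(A)={$,b}  FOLLOW(B)={$}  FOLLOW(C)={$,b}

FOLLOW(A) = ["$", "b"]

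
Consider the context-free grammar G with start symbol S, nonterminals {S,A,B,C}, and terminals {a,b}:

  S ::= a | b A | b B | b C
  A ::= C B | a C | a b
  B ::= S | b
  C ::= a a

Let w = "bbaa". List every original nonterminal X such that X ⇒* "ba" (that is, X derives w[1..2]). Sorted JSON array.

CNF form of G:
  S -> T1 A | T1 B | T1 C | a
  A -> C B | T0 C | T0 T1
  B -> T1 A | T1 B | T1 C | a | b
  C -> T0 T0
  T0 -> a
  T1 -> b

Fill CYK table bottom-up, restricted to cells inside w[1..2]:
  [1..1]={B,T1}  "b"  orig:{B}
  [2..2]={B,S,T0}  "a"  orig:{B,S}
  [1..2]={B,S}  "ba"

Original NTs in T[1,2] deriving "ba": ["B", "S"]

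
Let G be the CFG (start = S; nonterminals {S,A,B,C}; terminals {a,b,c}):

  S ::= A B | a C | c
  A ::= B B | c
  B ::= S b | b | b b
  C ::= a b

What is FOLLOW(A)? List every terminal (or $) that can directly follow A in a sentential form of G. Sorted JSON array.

FIRST iteration:
[1]
  A via A→c: +{c}
  B via B→b: +{b}
  C via C→a b: +{a}
  S via S→A B: +{c}
  S via S→a C: +{a}
  S: {a,c}  A: {c}  B: {b}  C: {a}
[2]
  A via A→B B: +{b}
  B via B→S b: +{a,c}
  S via S→A B: +{b}
  S: {a,b,c}  A: {b,c}  B: {a,b,c}  C: {a}
[3]
  A via A→B B: +{a}
  S: {a,b,c}  A: {a,b,c}  B: {a,b,c}  C: {a}
[4] done
  S: {a,b,c}  A: {a,b,c}  B: {a,b,c}  C: {a}

Compute FOLLOW by fixpoint:
initialize: $ ∈ FOLLOW(S)
round 1:
  A→B B: FOLLOW(B) ⊇ FIRST(B) = {a,b,c}; new: +{a,b,c}
  B→S b: FOLLOW(S) ⊇ FIRST(b) = {b}; new: +{b}
  S→A B: FOLLOW(A) ⊇ FIRST(B) = {a,b,c}; new: +{a,b,c}
  S→A B: FOLLOW(B) ⊇ FOLLOW(S) ⊇ {$,b}; new: +{$}
  S→a C: FOLLOW(C) ⊇ FOLLOW(S) ⊇ {$,b}; new: +{$,b}
  S: {$,b}  A: {a,b,c}  B: {$,a,b,c}  C: {$,b}
round 2: done
  S: {$,b}  A: {a,b,c}  B: {$,a,b,c}  C: {$,b}

FOLLOW(A) = ["a", "b", "c"]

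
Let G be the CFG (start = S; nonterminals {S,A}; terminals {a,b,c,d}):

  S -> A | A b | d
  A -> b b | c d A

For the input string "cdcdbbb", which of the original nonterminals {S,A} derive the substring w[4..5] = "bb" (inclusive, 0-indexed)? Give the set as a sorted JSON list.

CNF form of G:
  S -> A T0 | T0 T0 | T1 X4 | d
  A -> T0 T0 | T1 X3
  T0 -> b
  T1 -> c
  T2 -> d
  X3 -> T2 A
  X4 -> T2 A

CYK fill, restricted to cells inside w[4..5]:
  [4..4]={T0}  "b"  orig:{}
  [5..5]={T0}  "b"  orig:{}
  [4..5]={A,S}  "bb"

Original NTs in T[4,5] deriving "bb": ["A", "S"]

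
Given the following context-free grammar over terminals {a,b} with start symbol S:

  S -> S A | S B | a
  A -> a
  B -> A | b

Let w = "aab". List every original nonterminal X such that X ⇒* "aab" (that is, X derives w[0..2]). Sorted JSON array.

CNF form of G:
  S -> S A | S B | a
  A -> a
  B -> a | b

CYK table (by increasing span) (cells [i..j] with 0 ≤ i ≤ j ≤ 2 only):
  T[0,0] 'a' = {A,B,S}
  T[1,1] 'a' = {A,B,S}
  T[2,2] 'b' = {B}
  T[0,1] 'aa' = {S}
  T[1,2] 'ab' = {S}
  T[0,2] 'aab' = {S}

Original NTs in T[0,2] deriving "aab": ["S"]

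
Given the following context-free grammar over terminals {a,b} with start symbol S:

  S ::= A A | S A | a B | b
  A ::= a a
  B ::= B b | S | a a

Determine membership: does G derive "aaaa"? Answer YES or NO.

CNF form of G:
  S -> A A | S A | T0 B | b
  A -> T0 T0
  B -> A A | B T1 | S A | T0 B | T0 T0 | b
  T0 -> a
  T1 -> b

CYK table (by increasing span):
  cell(0,0) a: {T0}  orig:{}
  cell(1,1) a: {T0}  orig:{}
  cell(2,2) a: {T0}  orig:{}
  cell(3,3) a: {T0}  orig:{}
  cell(0,1) aa: {A,B}
  cell(1,2) aa: {A,B}
  cell(2,3) aa: {A,B}
  cell(0,2) aaa: {B,S}
  cell(1,3) aaa: {B,S}
  cell(0,3) aaaa: {B,S}

S ∈ T[0,3] ⇒ YES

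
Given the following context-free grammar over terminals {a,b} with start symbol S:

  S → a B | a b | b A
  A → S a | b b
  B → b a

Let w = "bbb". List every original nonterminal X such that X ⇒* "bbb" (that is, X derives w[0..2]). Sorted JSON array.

Convert to CNF:
  S -> T0 B | T0 T1 | T1 A
  A -> S T0 | T1 T1
  B -> T1 T0
  T0 -> a
  T1 -> b

CYK fill, restricted to cells inside w[0..2]:
  T[0,0] 'b' = {T1}  orig:{}
  T[1,1] 'b' = {T1}  orig:{}
  T[2,2] 'b' = {T1}  orig:{}
  T[0,1] 'bb' = {A}
  T[1,2] 'bb' = {A}
  T[0,2] 'bbb' = {S}

Original NTs in T[0,2] deriving "bbb": ["S"]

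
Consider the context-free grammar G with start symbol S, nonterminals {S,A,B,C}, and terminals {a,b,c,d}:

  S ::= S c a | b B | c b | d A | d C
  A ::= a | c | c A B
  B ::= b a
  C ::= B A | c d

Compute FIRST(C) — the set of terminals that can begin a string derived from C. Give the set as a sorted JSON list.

Compute FIRST by fixpoint:
[1]
  A via A→a: +{a}
  A via A→c: +{c}
  B via B→b a: +{b}
  C via C→B A: +{b}
  C via C→c d: +{c}
  S via S→b B: +{b}
  S via S→c b: +{c}
  S via S→d A: +{d}
  FIRST[S]={b,c,d}  FIRST[A]={a,c}  FIRST[B]={b}  FIRST[C]={b,c}
[2] (stable)
  FIRST[S]={b,c,d}  FIRST[A]={a,c}  FIRST[B]={b}  FIRST[C]={b,c}

FIRST(C) = ["b", "c"]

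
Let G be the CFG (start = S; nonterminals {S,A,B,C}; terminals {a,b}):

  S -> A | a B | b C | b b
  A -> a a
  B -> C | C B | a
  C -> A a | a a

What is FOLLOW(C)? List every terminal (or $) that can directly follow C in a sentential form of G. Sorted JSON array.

FIRST sets, iterate to fixpoint:
pass 1:
  A via A→a a: +{a}
  B via B→a: +{a}
  C via C→A a: +{a}
  S via S→A: +{a}
  S via S→b C: +{b}
  S: {a,b}  A: {a}  B: {a}  C: {a}
pass 2: (no change)
  S: {a,b}  A: {a}  B: {a}  C: {a}

FOLLOW sets:
FOLLOW(S) := {$}
iter 1:
  B→C B: FOLLOW(C) ⊇ FIRST(B) = {a}; new: +{a}
  C→A a: FOLLOW(A) ⊇ FIRST(a) = {a}; new: +{a}
  S→A: FOLLOW(A) ⊇ FOLLOW(S) ⊇ {$}; new: +{$}
  S→a B: FOLLOW(B) ⊇ FOLLOW(S) ⊇ {$}; new: +{$}
  S→b C: FOLLOW(C) ⊇ FOLLOW(S) ⊇ {$}; new: +{$}
  FOLLOW(S)={$}  FOLLOW(A)={$,a}  FOLLOW(B)={$}  FOLLOW(C)={$,a}
iter 2: (no change)
  FOLLOW(S)={$}  FOLLOW(A)={$,a}  FOLLOW(B)={$}  FOLLOW(C)={$,a}

FOLLOW(C) = ["$", "a"]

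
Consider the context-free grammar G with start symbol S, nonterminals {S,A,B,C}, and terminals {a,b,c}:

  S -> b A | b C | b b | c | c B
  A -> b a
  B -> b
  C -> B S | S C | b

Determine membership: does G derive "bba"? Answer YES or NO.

CNF form of G:
  S -> T0 A | T0 C | T0 T0 | T2 B | c
  A -> T0 T1
  B -> b
  C -> B S | S C | b
  T0 -> b
  T1 -> a
  T2 -> c

Fill CYK table bottom-up:
  [0..0]={B,C,T0}  "b"  orig:{B,C}
  [1..1]={B,C,T0}  "b"  orig:{B,C}
  [2..2]={T1}  "a"  orig:{}
  [0..1]={S}  "bb"
  [1..2]={A}  "ba"
  [0..2]={S}  "bba"

S ∈ T[0,2] ⇒ YES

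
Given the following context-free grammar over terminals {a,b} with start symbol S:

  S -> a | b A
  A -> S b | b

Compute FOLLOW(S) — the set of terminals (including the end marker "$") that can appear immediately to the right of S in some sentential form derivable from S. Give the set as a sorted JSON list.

FIRST iteration:
round 1:
  A via A→b: +{b}
  S via S→a: +{a}
  S via S→b A: +{b}
  FIRST(S)={a,b}  FIRST(A)={b}
round 2:
  A via A→S b: +{a}
  FIRST(S)={a,b}  FIRST(A)={a,b}
round 3: (stable)
  FIRST(S)={a,b}  FIRST(A)={a,b}

FOLLOW iteration:
FOLLOW(S) := {$}
round 1:
  A→S b: FOLLOW(S) ⊇ FIRST(b) = {b}; new: +{b}
  S→b A: FOLLOW(A) ⊇ FOLLOW(S) ⊇ {$,b}; new: +{$,b}
  FOLLOW(S)={$,b}  FOLLOW(A)={$,b}
round 2: (stable)
  FOLLOW(S)={$,b}  FOLLOW(A)={$,b}

FOLLOW(S) = ["$", "b"]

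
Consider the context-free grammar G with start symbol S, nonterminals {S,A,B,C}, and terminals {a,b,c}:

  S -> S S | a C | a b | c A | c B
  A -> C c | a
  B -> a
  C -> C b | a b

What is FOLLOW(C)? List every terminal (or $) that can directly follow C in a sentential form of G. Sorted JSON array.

Compute FIRST by fixpoint:
[1]
  A via A→a: +{a}
  B via B→a: +{a}
  C via C→a b: +{a}
  S via S→a C: +{a}
  S via S→c A: +{c}
  FIRST[S]={a,c}  FIRST[A]={a}  FIRST[B]={a}  FIRST[C]={a}
[2] (stable)
  FIRST[S]={a,c}  FIRST[A]={a}  FIRST[B]={a}  FIRST[C]={a}

FOLLOW iteration:
FOLLOW(S) := {$}
round 1:
  A→C c: FOLLOW(C) ⊇ FIRST(c) = {c}; new: +{c}
  C→C b: FOLLOW(C) ⊇ FIRST(b) = {b}; new: +{b}
  S→S S: FOLLOW(S) ⊇ FIRST(S) = {a,c}; new: +{a,c}
  S→a C: FOLLOW(C) ⊇ FOLLOW(S) ⊇ {$,a,c}; new: +{$,a}
  S→c A: FOLLOW(A) ⊇ FOLLOW(S) ⊇ {$,a,c}; new: +{$,a,c}
  S→c B: FOLLOW(B) ⊇ FOLLOW(S) ⊇ {$,a,c}; new: +{$,a,c}
  FOLLOW(S)={$,a,c}  FOLLOW(A)={$,a,c}  FOLLOW(B)={$,a,c}  FOLLOW(C)={$,a,b,c}
round 2: done
  FOLLOW(S)={$,a,c}  FOLLOW(A)={$,a,c}  FOLLOW(B)={$,a,c}  FOLLOW(C)={$,a,b,c}

FOLLOW(C) = ["$", "a", "b", "c"]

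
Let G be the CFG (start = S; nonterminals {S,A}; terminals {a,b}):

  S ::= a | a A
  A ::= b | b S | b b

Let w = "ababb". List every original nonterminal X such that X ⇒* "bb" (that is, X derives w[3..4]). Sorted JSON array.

CNF form of G:
  S -> T1 A | a
  A -> T0 S | T0 T0 | b
  T0 -> b
  T1 -> a

CYK fill (cells [i..j] with 3 ≤ i ≤ j ≤ 4 only):
  T[3,3] 'b' = {A,T0}  orig:{A}
  T[4,4] 'b' = {A,T0}  orig:{A}
  T[3,4] 'bb' = {A}

Original NTs in T[3,4] deriving "bb": ["A"]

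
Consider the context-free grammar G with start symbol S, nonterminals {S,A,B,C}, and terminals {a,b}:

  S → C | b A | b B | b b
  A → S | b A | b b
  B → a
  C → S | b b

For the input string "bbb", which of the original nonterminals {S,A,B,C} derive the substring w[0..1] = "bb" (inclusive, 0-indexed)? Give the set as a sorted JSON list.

Convert to CNF:
  S -> T0 A | T0 B | T0 T0
  A -> T0 A | T0 B | T0 T0
  B -> a
  C -> T0 A | T0 B | T0 T0
  T0 -> b

CYK table (by increasing span), restricted to cells inside w[0..1]:
  cell(0,0) b: {T0}  orig:{}
  cell(1,1) b: {T0}  orig:{}
  cell(0,1) bb: {A,C,S}

Original NTs in T[0,1] deriving "bb": ["A", "C", "S"]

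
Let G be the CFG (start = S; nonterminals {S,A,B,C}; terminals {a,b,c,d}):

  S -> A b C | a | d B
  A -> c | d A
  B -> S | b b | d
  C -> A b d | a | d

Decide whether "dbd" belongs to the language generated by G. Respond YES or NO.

Convert to CNF:
  S -> A X4 | T0 B | a
  A -> T0 A | c
  B -> A X2 | T0 B | T1 T1 | a | d
  C -> A X3 | a | d
  T0 -> d
  T1 -> b
  X2 -> T1 C
  X3 -> T1 T0
  X4 -> T1 C

CYK table (by increasing span):
  cell(0,0) d: {B,C,T0}  orig:{B,C}
  cell(1,1) b: {T1}  orig:{}
  cell(2,2) d: {B,C,T0}  orig:{B,C}
  cell(0,1) db: ∅
  cell(1,2) bd: {X2,X3,X4}  orig:{}
  cell(0,2) dbd: ∅

S ∉ T[0,2] ⇒ NO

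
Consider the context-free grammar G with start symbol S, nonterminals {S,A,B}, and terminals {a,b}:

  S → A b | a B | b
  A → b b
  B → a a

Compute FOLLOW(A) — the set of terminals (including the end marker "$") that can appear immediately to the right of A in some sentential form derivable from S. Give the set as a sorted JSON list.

FIRST sets, iterate to fixpoint:
round 1:
  A via A→b b: +{b}
  B via B→a a: +{a}
  S via S→A b: +{b}
  S via S→a B: +{a}
  FIRST[S]={a,b}  FIRST[A]={b}  FIRST[B]={a}
round 2: (no change)
  FIRST[S]={a,b}  FIRST[A]={b}  FIRST[B]={a}

Compute FOLLOW by fixpoint:
seed FOLLOW(S) with $
round 1:
  S→A b: FOLLOW(A) ⊇ FIRST(b) = {b}; new: +{b}
  S→a B: FOLLOW(B) ⊇ FOLLOW(S) ⊇ {$}; new: +{$}
  FOLLOW(S)={$}  FOLLOW(A)={b}  FOLLOW(B)={$}
round 2: — fixpoint
  FOLLOW(S)={$}  FOLLOW(A)={b}  FOLLOW(B)={$}

FOLLOW(A) = ["b"]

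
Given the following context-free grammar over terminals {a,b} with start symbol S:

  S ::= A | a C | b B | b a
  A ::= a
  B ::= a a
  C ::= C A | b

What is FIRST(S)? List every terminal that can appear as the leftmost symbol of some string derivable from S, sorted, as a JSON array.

Compute FIRST by fixpoint:
round 1:
  A via A→a: +{a}
  B via B→a a: +{a}
  C via C→b: +{b}
  S via S→A: +{a}
  S via S→b B: +{b}
  FIRST(S)={a,b}  FIRST(A)={a}  FIRST(B)={a}  FIRST(C)={b}
round 2: done
  FIRST(S)={a,b}  FIRST(A)={a}  FIRST(B)={a}  FIRST(C)={b}

FIRST(S) = ["a", "b"]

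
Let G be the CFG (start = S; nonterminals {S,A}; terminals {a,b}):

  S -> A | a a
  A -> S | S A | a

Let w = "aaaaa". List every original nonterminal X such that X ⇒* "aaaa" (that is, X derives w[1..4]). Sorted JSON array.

CNF form of G:
  S -> S A | T0 T0 | a
  A -> S A | T0 T0 | a
  T0 -> a

Fill CYK table bottom-up — only the sub-triangle for w[1..4]:
  cell(1,1) a: {A,S,T0}  orig:{A,S}
  cell(2,2) a: {A,S,T0}  orig:{A,S}
  cell(3,3) a: {A,S,T0}  orig:{A,S}
  cell(4,4) a: {A,S,T0}  orig:{A,S}
  cell(1,2) aa: {A,S}
  cell(2,3) aa: {A,S}
  cell(3,4) aa: {A,S}
  cell(1,3) aaa: {A,S}
  cell(2,4) aaa: {A,S}
  cell(1,4) aaaa: {A,S}

Original NTs in T[1,4] deriving "aaaa": ["A", "S"]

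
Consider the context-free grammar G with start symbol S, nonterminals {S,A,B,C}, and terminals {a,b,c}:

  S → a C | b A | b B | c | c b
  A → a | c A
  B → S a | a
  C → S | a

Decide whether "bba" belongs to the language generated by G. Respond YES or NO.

CNF form of G:
  S -> T0 T2 | T1 C | T2 A | T2 B | c
  A -> T0 A | a
  B -> S T1 | a
  C -> T0 T2 | T1 C | T2 A | T2 B | a | c
  T0 -> c
  T1 -> a
  T2 -> b

Fill CYK table bottom-up:
  cell(0,0) b: {T2}  orig:{}
  cell(1,1) b: {T2}  orig:{}
  cell(2,2) a: {A,B,C,T1}  orig:{A,B,C}
  cell(0,1) bb: ∅
  cell(1,2) ba: {C,S}
  cell(0,2) bba: ∅

S ∉ T[0,2] ⇒ NO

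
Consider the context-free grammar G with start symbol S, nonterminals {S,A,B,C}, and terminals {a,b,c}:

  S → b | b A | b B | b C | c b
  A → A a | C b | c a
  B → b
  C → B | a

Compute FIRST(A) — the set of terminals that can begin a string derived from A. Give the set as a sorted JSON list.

FIRST sets, iterate to fixpoint:
round 1:
  A via A→c a: +{c}
  B via B→b: +{b}
  C via C→B: +{b}
  C via C→a: +{a}
  S via S→b: +{b}
  S via S→c b: +{c}
  S: {b,c}  A: {c}  B: {b}  C: {a,b}
round 2:
  A via A→C b: +{a,b}
  S: {b,c}  A: {a,b,c}  B: {b}  C: {a,b}
round 3: (stable)
  S: {b,c}  A: {a,b,c}  B: {b}  C: {a,b}

FIRST(A) = ["a", "b", "c"]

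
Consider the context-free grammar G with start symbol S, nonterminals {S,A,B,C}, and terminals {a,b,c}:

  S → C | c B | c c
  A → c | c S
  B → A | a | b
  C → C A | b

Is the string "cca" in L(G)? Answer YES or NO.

CNF form of G:
  S -> C A | T0 B | T0 T0 | b
  A -> T0 S | c
  B -> T0 S | a | b | c
  C -> C A | b
  T0 -> c

Fill CYK table bottom-up:
  cell(0,0) c: {A,B,T0}  orig:{A,B}
  cell(1,1) c: {A,B,T0}  orig:{A,B}
  cell(2,2) a: {B}
  cell(0,1) cc: {S}
  cell(1,2) ca: {S}
  cell(0,2) cca: {A,B}

S ∉ T[0,2] ⇒ NO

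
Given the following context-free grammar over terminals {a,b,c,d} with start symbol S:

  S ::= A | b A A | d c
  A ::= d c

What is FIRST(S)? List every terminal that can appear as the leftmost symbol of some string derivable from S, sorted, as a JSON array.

Compute FIRST by fixpoint:
iter 1:
  A via A→d c: +{d}
  S via S→A: +{d}
  S via S→b A A: +{b}
  FIRST(S)={b,d}  FIRST(A)={d}
iter 2: done
  FIRST(S)={b,d}  FIRST(A)={d}

FIRST(S) = ["b", "d"]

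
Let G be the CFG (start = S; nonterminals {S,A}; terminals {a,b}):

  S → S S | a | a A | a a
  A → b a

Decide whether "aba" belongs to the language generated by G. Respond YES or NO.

Convert to CNF:
  S -> S S | T1 A | T1 T1 | a
  A -> T0 T1
  T0 -> b
  T1 -> a

CYK fill:
  cell(0,0) a: {S,T1}  orig:{S}
  cell(1,1) b: {T0}  orig:{}
  cell(2,2) a: {S,T1}  orig:{S}
  cell(0,1) ab: ∅
  cell(1,2) ba: {A}
  cell(0,2) aba: {S}

S ∈ T[0,2] ⇒ YES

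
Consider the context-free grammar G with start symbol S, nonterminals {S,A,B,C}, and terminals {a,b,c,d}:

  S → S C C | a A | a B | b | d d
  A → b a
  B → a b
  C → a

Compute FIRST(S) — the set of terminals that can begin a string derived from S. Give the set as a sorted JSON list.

FIRST iteration:
iter 1:
  A via A→b a: +{b}
  B via B→a b: +{a}
  C via C→a: +{a}
  S via S→a A: +{a}
  S via S→b: +{b}
  S via S→d d: +{d}
  S: {a,b,d}  A: {b}  B: {a}  C: {a}
iter 2: done
  S: {a,b,d}  A: {b}  B: {a}  C: {a}

FIRST(S) = ["a", "b", "d"]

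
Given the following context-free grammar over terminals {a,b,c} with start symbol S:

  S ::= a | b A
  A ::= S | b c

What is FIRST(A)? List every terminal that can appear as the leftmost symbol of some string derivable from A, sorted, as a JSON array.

FIRST iteration:
round 1:
  A via A→b c: +{b}
  S via S→a: +{a}
  S via S→b A: +{b}
  FIRST[S]={a,b}  FIRST[A]={b}
round 2:
  A via A→S: +{a}
  FIRST[S]={a,b}  FIRST[A]={a,b}
round 3: (no change)
  FIRST[S]={a,b}  FIRST[A]={a,b}

FIRST(A) = ["a", "b"]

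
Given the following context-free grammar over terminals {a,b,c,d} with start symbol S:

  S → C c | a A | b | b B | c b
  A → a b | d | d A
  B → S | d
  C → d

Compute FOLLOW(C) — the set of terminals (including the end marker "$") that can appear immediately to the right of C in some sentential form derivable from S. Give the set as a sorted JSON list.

FIRST iteration:
[1]
  A via A→a b: +{a}
  A via A→d: +{d}
  B via B→d: +{d}
  C via C→d: +{d}
  S via S→C c: +{d}
  S via S→a A: +{a}
  S via S→b: +{b}
  S via S→c b: +{c}
  S: {a,b,c,d}  A: {a,d}  B: {d}  C: {d}
[2]
  B via B→S: +{a,b,c}
  S: {a,b,c,d}  A: {a,d}  B: {a,b,c,d}  C: {d}
[3] (stable)
  S: {a,b,c,d}  A: {a,d}  B: {a,b,c,d}  C: {d}

FOLLOW sets:
seed FOLLOW(S) with $
iter 1:
  S→C c: FOLLOW(C) ⊇ FIRST(c) = {c}; new: +{c}
  S→a A: FOLLOW(A) ⊇ FOLLOW(S) ⊇ {$}; new: +{$}
  S→b B: FOLLOW(B) ⊇ FOLLOW(S) ⊇ {$}; new: +{$}
  FOLLOW[S]={$}  FOLLOW[A]={$}  FOLLOW[B]={$}  FOLLOW[C]={c}
iter 2: — fixpoint
  FOLLOW[S]={$}  FOLLOW[A]={$}  FOLLOW[B]={$}  FOLLOW[C]={c}

FOLLOW(C) = ["c"]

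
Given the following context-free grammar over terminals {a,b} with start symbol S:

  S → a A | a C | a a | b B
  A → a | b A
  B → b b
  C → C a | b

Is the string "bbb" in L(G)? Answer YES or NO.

Convert to CNF:
  S -> T0 B | T1 A | T1 C | T1 T1
  A -> T0 A | a
  B -> T0 T0
  C -> C T1 | b
  T0 -> b
  T1 -> a

CYK fill:
  T[0,0] 'b' = {C,T0}  orig:{C}
  T[1,1] 'b' = {C,T0}  orig:{C}
  T[2,2] 'b' = {C,T0}  orig:{C}
  T[0,1] 'bb' = {B}
  T[1,2] 'bb' = {B}
  T[0,2] 'bbb' = {S}

S ∈ T[0,2] ⇒ YES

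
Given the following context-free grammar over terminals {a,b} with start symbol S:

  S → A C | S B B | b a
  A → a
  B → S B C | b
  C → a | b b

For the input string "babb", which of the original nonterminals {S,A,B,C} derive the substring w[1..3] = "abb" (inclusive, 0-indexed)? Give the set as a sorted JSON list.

CNF form of G:
  S -> A C | S X3 | T0 T1
  A -> a
  B -> S X2 | b
  C -> T0 T0 | a
  T0 -> b
  T1 -> a
  X2 -> B C
  X3 -> B B

CYK table (by increasing span) — only the sub-triangle for w[1..3]:
  T[1,1] 'a' = {A,C,T1}  orig:{A,C}
  T[2,2] 'b' = {B,T0}  orig:{B}
  T[3,3] 'b' = {B,T0}  orig:{B}
  T[1,2] 'ab' = ∅
  T[2,3] 'bb' = {C,X3}  orig:{C}
  T[1,3] 'abb' = {S}

Original NTs in T[1,3] deriving "abb": ["S"]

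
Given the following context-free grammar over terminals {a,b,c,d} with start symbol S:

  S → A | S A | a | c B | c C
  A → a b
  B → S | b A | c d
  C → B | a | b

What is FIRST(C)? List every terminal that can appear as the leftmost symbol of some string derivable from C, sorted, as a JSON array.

FIRST sets, iterate to fixpoint:
[1]
  A via A→a b: +{a}
  B via B→b A: +{b}
  B via B→c d: +{c}
  C via C→B: +{b,c}
  C via C→a: +{a}
  S via S→A: +{a}
  S via S→c B: +{c}
  FIRST(S)={a,c}  FIRST(A)={a}  FIRST(B)={b,c}  FIRST(C)={a,b,c}
[2]
  B via B→S: +{a}
  FIRST(S)={a,c}  FIRST(A)={a}  FIRST(B)={a,b,c}  FIRST(C)={a,b,c}
[3] (stable)
  FIRST(S)={a,c}  FIRST(A)={a}  FIRST(B)={a,b,c}  FIRST(C)={a,b,c}

FIRST(C) = ["a", "b", "c"]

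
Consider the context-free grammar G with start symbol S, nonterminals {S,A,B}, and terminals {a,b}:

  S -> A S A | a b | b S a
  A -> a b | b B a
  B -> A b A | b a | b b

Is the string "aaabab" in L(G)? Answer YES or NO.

Convert to CNF:
  S -> A X4 | T0 T1 | T1 X5
  A -> T0 T1 | T1 X2
  B -> A X3 | T1 T0 | T1 T1
  T0 -> a
  T1 -> b
  X2 -> B T0
  X3 -> T1 A
  X4 -> S A
  X5 -> S T0

CYK table (by increasing span):
  cell(0,0) a: {T0}  orig:{}
  cell(1,1) a: {T0}  orig:{}
  cell(2,2) a: {T0}  orig:{}
  cell(3,3) b: {T1}  orig:{}
  cell(4,4) a: {T0}  orig:{}
  cell(5,5) b: {T1}  orig:{}
  cell(0,1) aa: ∅
  cell(1,2) aa: ∅
  cell(2,3) ab: {A,S}
  cell(3,4) ba: {B}
  cell(4,5) ab: {A,S}
  cell(0,2) aaa: ∅
  cell(1,3) aab: ∅
  cell(2,4) aba: {X5}  orig:{}
  cell(3,5) bab: {X3}  orig:{}
  cell(0,3) aaab: ∅
  cell(1,4) aaba: ∅
  cell(2,5) abab: {X4}  orig:{}
  cell(0,4) aaaba: ∅
  cell(1,5) aabab: ∅
  cell(0,5) aaabab: ∅

S ∉ T[0,5] ⇒ NO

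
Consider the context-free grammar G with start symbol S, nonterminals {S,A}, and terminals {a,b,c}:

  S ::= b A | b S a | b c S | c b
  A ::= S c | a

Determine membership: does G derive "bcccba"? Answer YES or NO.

CNF form of G:
  S -> T0 T1 | T1 A | T1 X3 | T1 X4
  A -> S T0 | a
  T0 -> c
  T1 -> b
  T2 -> a
  X3 -> S T2
  X4 -> T0 S

Fill CYK table bottom-up:
  [0..0]={T1}  "b"  orig:{}
  [1..1]={T0}  "c"  orig:{}
  [2..2]={T0}  "c"  orig:{}
  [3..3]={T0}  "c"  orig:{}
  [4..4]={T1}  "b"  orig:{}
  [5..5]={A,T2}  "a"  orig:{A}
  [0..1]=∅  "bc"
  [1..2]=∅  "cc"
  [2..3]=∅  "cc"
  [3..4]={S}  "cb"
  [4..5]={S}  "ba"
  [0..2]=∅  "bcc"
  [1..3]=∅  "ccc"
  [2..4]={X4}  "ccb"  orig:{}
  [3..5]={X3,X4}  "cba"  orig:{}
  [0..3]=∅  "bccc"
  [1..4]=∅  "cccb"
  [2..5]=∅  "ccba"
  [0..4]=∅  "bcccb"
  [1..5]=∅  "cccba"
  [0..5]=∅  "bcccba"

S ∉ T[0,5] ⇒ NO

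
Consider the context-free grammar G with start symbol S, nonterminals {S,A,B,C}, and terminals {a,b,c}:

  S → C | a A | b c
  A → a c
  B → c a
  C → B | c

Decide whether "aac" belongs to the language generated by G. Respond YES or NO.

Convert to CNF:
  S -> T0 A | T1 T0 | T2 T1 | c
  A -> T0 T1
  B -> T1 T0
  C -> T1 T0 | c
  T0 -> a
  T1 -> c
  T2 -> b

CYK fill:
  [0..0]={T0}  "a"  orig:{}
  [1..1]={T0}  "a"  orig:{}
  [2..2]={C,S,T1}  "c"  orig:{C,S}
  [0..1]=∅  "aa"
  [1..2]={A}  "ac"
  [0..2]={S}  "aac"

S ∈ T[0,2] ⇒ YES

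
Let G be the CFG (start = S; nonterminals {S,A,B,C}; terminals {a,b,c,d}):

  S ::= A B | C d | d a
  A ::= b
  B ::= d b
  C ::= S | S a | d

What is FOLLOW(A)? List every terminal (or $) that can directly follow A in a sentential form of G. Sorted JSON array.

FIRST iteration:
round 1:
  A via A→b: +{b}
  B via B→d b: +{d}
  C via C→d: +{d}
  S via S→A B: +{b}
  S via S→C d: +{d}
  S: {b,d}  A: {b}  B: {d}  C: {d}
round 2:
  C via C→S: +{b}
  S: {b,d}  A: {b}  B: {d}  C: {b,d}
round 3: — fixpoint
  S: {b,d}  A: {b}  B: {d}  C: {b,d}

Compute FOLLOW by fixpoint:
seed FOLLOW(S) with $
pass 1:
  C→S a: FOLLOW(S) ⊇ FIRST(a) = {a}; new: +{a}
  S→A B: FOLLOW(A) ⊇ FIRST(B) = {d}; new: +{d}
  S→A B: FOLLOW(B) ⊇ FOLLOW(S) ⊇ {$,a}; new: +{$,a}
  S→C d: FOLLOW(C) ⊇ FIRST(d) = {d}; new: +{d}
  FOLLOW(S)={$,a}  FOLLOW(A)={d}  FOLLOW(B)={$,a}  FOLLOW(C)={d}
pass 2:
  C→S: FOLLOW(S) ⊇ FOLLOW(C) ⊇ {d}; new: +{d}
  S→A B: FOLLOW(B) ⊇ FOLLOW(S) ⊇ {$,a,d}; new: +{d}
  FOLLOW(S)={$,a,d}  FOLLOW(A)={d}  FOLLOW(B)={$,a,d}  FOLLOW(C)={d}
pass 3: — fixpoint
  FOLLOW(S)={$,a,d}  FOLLOW(A)={d}  FOLLOW(B)={$,a,d}  FOLLOW(C)={d}

FOLLOW(A) = ["d"]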